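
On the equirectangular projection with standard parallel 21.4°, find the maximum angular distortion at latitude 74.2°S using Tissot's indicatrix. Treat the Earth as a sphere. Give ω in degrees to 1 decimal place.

The equidistant cylindrical projection with φ₀ = 21.4° has h = 1 (meridians true) and k = cos φ₀ / cos φ along parallels.
At 74.2°: h = 1.000, k = 3.419; principal scales a = 3.419, b = 1.000.
sin(ω/2) = (a − b)/(a + b) = 2.419/4.419 = 0.5475, so ω = 2 arcsin(0.5475) ≈ 66.4°.

66.4°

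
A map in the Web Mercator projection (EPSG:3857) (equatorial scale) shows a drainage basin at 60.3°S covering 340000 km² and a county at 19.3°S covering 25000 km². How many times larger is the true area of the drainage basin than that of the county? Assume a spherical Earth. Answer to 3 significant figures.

On Mercator the areal scale is sec²φ, so true area = apparent × cos²φ.
True area of drainage basin: 340000 × cos²(60.3°) = 340000 × 0.2455 = 83460 km².
True area of county: 25000 × cos²(19.3°) = 25000 × 0.8908 = 22270 km².
Ratio = 83460 / 22270 ≈ 3.75.

3.75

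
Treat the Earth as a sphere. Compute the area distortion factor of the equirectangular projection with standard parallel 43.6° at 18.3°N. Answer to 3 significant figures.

0.763

With standard parallel φ₀ = 43.6°, the equirectangular projection gives x = Rλ cos φ₀, y = Rφ, so h = 1 and k = cos 43.6° / cos φ.
Areal scale = h·k = 1 × cos φ₀ / cos φ; at 18.3°, h = 1.000, k = 0.7627, so h·k = 0.7627.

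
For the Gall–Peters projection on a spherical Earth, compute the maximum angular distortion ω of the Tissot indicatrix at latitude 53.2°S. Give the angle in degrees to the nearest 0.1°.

The Gall–Peters projection is cylindrical equal-area with φ₀ = 45°. For cylindrical equal-area with standard parallel φ₀, h = cos φ / cos φ₀ and k = cos φ₀ / cos φ, so h·k = 1.
At 53.2°: h = 0.8471, k = 1.180; principal scales a = 1.180, b = 0.8471.
sin(ω/2) = (a − b)/(a + b) = 0.3333/2.028 = 0.1644, so ω = 2 arcsin(0.1644) ≈ 18.9°.

18.9°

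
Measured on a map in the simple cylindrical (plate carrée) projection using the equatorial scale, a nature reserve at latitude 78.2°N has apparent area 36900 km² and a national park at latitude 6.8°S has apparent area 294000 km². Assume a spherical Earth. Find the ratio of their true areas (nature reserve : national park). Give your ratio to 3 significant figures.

0.0258

Plate carrée has h = 1 and k = sec φ, giving areal scale sec φ; true area = (apparent area) · cos φ.
True area of nature reserve: 36900 × cos(78.2°) = 36900 × 0.2045 = 7546 km².
True area of national park: 294000 × cos(6.8°) = 294000 × 0.9930 = 291900 km².
Ratio = 7546 / 291900 ≈ 0.0258.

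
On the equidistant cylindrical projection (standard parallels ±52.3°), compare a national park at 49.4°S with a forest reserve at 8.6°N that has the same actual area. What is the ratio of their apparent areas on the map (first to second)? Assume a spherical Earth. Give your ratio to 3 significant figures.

1.52

The equidistant cylindrical projection with φ₀ = 52.3° has h = 1 (meridians true) and k = cos φ₀ / cos φ along parallels.
Areal scale at 49.4°: h·k = 1.000 × 0.9397 = 0.9397.
Areal scale at 8.6°: h·k = 1.000 × 0.6185 = 0.6185.
Ratio = 0.9397/0.6185 ≈ 1.52.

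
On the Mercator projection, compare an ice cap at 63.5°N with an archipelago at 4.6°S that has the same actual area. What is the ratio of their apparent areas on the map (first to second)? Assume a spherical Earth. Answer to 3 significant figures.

4.99

Mercator areal scale is sec²φ.
At 63.5°: sec²(63.5°) = 1/0.4462² = 5.023.
At 4.6°: sec²(4.6°) = 1/0.9968² = 1.006.
Ratio = 5.023/1.006 = cos²(4.6°)/cos²(63.5°) ≈ 4.99.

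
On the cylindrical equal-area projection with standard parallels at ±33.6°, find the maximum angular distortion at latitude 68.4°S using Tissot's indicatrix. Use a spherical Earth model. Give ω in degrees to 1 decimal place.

84.6°

A cylindrical equal-area projection with standard parallel φ₀ has meridian scale h = cos φ / cos φ₀ and parallel scale k = cos φ₀ / cos φ (so areas are preserved, h·k = 1).
At 68.4°: h = 0.4420, k = 2.263; principal scales a = 2.263, b = 0.4420.
sin(ω/2) = (a − b)/(a + b) = 1.821/2.705 = 0.6732, so ω = 2 arcsin(0.6732) ≈ 84.6°.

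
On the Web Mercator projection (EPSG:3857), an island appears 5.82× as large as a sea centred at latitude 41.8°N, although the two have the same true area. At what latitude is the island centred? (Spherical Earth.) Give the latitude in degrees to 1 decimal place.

Mercator areal scale is sec²φ, so apparent-area ratio = sec²φ₁ / sec²φ₂ = cos²φ₂ / cos²φ₁.
cos²φ₂ / cos²φ₁ = 5.82  ⇒  cos φ₁ = cos 41.8° / √5.82 = 0.7455/2.412 = 0.3090.
φ₁ = arccos(0.3090) ≈ 72.0°.

72.0°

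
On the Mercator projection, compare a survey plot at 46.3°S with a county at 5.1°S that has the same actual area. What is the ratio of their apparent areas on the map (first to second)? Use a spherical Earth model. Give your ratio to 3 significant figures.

Mercator is conformal with k = sec φ, so areal scale = k² = sec²φ.
At 46.3°: sec²(46.3°) = 1/0.6909² = 2.095.
At 5.1°: sec²(5.1°) = 1/0.9960² = 1.008.
Ratio = 2.095/1.008 = cos²(5.1°)/cos²(46.3°) ≈ 2.08.

2.08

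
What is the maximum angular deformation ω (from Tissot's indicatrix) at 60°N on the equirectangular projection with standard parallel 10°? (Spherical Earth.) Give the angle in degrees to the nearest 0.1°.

The equidistant cylindrical projection with φ₀ = 10° has h = 1 (meridians true) and k = cos φ₀ / cos φ along parallels.
At 60°: h = 1.000, k = 1.970; principal scales a = 1.970, b = 1.000.
sin(ω/2) = (a − b)/(a + b) = 0.9696/2.970 = 0.3265, so ω = 2 arcsin(0.3265) ≈ 38.1°.

38.1°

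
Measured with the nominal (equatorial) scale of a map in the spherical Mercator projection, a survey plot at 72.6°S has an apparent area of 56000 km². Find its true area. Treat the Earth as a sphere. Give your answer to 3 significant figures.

5010 km²

Mercator is conformal, so the point scale is isotropic: h = k = sec φ = 1/cos φ.
Areal scale = k² = sec²φ = 1/cos²(72.6°) = 1/0.2990² = 11.18.
True area = apparent / (areal scale) = 56000 / 11.18 ≈ 5010 km².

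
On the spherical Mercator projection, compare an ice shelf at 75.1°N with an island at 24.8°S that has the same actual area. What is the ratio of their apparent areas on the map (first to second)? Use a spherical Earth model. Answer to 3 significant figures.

12.5

Mercator is conformal with k = sec φ, so areal scale = k² = sec²φ.
At 75.1°: sec²(75.1°) = 1/0.2571² = 15.12.
At 24.8°: sec²(24.8°) = 1/0.9078² = 1.214.
Ratio = 15.12/1.214 = cos²(24.8°)/cos²(75.1°) ≈ 12.5.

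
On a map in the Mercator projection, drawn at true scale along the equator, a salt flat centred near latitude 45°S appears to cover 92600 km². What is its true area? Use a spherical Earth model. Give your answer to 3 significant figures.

Mercator is conformal, so the point scale is isotropic: h = k = sec φ = 1/cos φ.
Areal scale = k² = sec²φ = 1/cos²(45°) = 1/0.7071² = 2.000.
True area = apparent / (areal scale) = 92600 / 2.000 ≈ 46300 km².

46300 km²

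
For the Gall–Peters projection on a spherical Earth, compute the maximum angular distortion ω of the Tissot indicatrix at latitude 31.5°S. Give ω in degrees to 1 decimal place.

Gall–Peters is a cylindrical equal-area projection with standard parallels at ±45°. For cylindrical equal-area with standard parallel φ₀, h = cos φ / cos φ₀ and k = cos φ₀ / cos φ, so h·k = 1.
At 31.5°: h = 1.206, k = 0.8293; principal scales a = 1.206, b = 0.8293.
sin(ω/2) = (a − b)/(a + b) = 0.3765/2.035 = 0.1850, so ω = 2 arcsin(0.1850) ≈ 21.3°.

21.3°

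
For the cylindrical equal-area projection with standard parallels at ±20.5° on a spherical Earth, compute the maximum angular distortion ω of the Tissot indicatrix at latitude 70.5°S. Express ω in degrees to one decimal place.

101.5°

A cylindrical equal-area projection with standard parallel φ₀ has meridian scale h = cos φ / cos φ₀ and parallel scale k = cos φ₀ / cos φ (so areas are preserved, h·k = 1).
At 70.5°: h = 0.3564, k = 2.806; principal scales a = 2.806, b = 0.3564.
sin(ω/2) = (a − b)/(a + b) = 2.450/3.162 = 0.7746, so ω = 2 arcsin(0.7746) ≈ 101.5°.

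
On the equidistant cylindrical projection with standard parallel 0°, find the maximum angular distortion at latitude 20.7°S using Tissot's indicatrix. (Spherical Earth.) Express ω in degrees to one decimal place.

3.8°

In the plate carrée (x = Rλ, y = Rφ), meridians are true-scale (h = 1) and parallels are stretched by k = sec φ.
At 20.7°: h = 1.000, k = 1.069; principal scales a = 1.069, b = 1.000.
sin(ω/2) = (a − b)/(a + b) = 0.06901/2.069 = 0.03335, so ω = 2 arcsin(0.03335) ≈ 3.8°.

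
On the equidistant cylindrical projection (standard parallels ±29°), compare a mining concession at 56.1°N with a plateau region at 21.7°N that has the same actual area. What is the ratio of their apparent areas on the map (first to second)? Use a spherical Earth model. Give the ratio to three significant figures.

With standard parallel φ₀ = 29°, the equirectangular projection gives x = Rλ cos φ₀, y = Rφ, so h = 1 and k = cos 29° / cos φ.
Areal scale at 56.1°: h·k = 1.000 × 1.568 = 1.568.
Areal scale at 21.7°: h·k = 1.000 × 0.9413 = 0.9413.
Ratio = 1.568/0.9413 ≈ 1.67.

1.67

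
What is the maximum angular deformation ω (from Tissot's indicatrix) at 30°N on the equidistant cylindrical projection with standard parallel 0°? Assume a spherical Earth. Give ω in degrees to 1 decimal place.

In the plate carrée (x = Rλ, y = Rφ), meridians are true-scale (h = 1) and parallels are stretched by k = sec φ.
At 30°: h = 1.000, k = 1.155; principal scales a = 1.155, b = 1.000.
sin(ω/2) = (a − b)/(a + b) = 0.1547/2.155 = 0.07180, so ω = 2 arcsin(0.07180) ≈ 8.2°.

8.2°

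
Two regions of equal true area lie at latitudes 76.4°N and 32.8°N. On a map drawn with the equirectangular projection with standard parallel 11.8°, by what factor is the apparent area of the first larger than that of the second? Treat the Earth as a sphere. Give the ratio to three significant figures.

3.57

In the equirectangular projection with standard parallel φ₀ = 11.8° (x = Rλ cos φ₀, y = Rφ), meridians are true-scale (h = 1) and the parallel scale is k = cos φ₀ / cos φ.
Areal scale at 76.4°: h·k = 1.000 × 4.163 = 4.163.
Areal scale at 32.8°: h·k = 1.000 × 1.165 = 1.165.
Ratio = 4.163/1.165 ≈ 3.57.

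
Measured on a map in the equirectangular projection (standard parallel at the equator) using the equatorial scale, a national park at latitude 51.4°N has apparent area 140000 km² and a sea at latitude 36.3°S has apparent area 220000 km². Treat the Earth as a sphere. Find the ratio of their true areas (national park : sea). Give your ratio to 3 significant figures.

On the plate carrée, areal scale = h·k = 1 × sec φ, so true area = apparent × cos φ.
True area of national park: 140000 × cos(51.4°) = 140000 × 0.6239 = 87340 km².
True area of sea: 220000 × cos(36.3°) = 220000 × 0.8059 = 177300 km².
Ratio = 87340 / 177300 ≈ 0.493.

0.493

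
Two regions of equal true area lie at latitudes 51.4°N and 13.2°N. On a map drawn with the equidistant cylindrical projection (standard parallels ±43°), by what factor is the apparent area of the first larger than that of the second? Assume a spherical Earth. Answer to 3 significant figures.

1.56

The equidistant cylindrical projection with φ₀ = 43° has h = 1 (meridians true) and k = cos φ₀ / cos φ along parallels.
Areal scale at 51.4°: h·k = 1.000 × 1.172 = 1.172.
Areal scale at 13.2°: h·k = 1.000 × 0.7512 = 0.7512.
Ratio = 1.172/0.7512 ≈ 1.56.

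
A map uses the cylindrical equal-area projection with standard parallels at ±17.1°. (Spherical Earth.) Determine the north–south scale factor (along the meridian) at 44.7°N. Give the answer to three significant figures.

Cylindrical equal-area (φ₀ = 17.1°): h = cos φ / cos 17.1° along meridians, k = cos 17.1° / cos φ along parallels; h·k = 1.
h = cos 44.7° / cos 17.1° = 0.7108/0.9558 = 0.7437.

0.744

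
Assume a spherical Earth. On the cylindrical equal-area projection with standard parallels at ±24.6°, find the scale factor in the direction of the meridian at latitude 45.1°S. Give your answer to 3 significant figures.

0.776

A cylindrical equal-area projection with standard parallel φ₀ has meridian scale h = cos φ / cos φ₀ and parallel scale k = cos φ₀ / cos φ (so areas are preserved, h·k = 1).
h = cos 45.1° / cos 24.6° = 0.7059/0.9092 = 0.7763.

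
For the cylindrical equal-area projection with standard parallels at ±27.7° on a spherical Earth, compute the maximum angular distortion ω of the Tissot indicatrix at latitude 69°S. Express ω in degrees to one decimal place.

A cylindrical equal-area projection with standard parallel φ₀ has meridian scale h = cos φ / cos φ₀ and parallel scale k = cos φ₀ / cos φ (so areas are preserved, h·k = 1).
At 69°: h = 0.4048, k = 2.471; principal scales a = 2.471, b = 0.4048.
sin(ω/2) = (a − b)/(a + b) = 2.066/2.875 = 0.7185, so ω = 2 arcsin(0.7185) ≈ 91.9°.

91.9°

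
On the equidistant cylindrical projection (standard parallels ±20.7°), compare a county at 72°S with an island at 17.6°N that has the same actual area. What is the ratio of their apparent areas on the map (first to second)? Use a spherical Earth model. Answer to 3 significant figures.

3.08

With standard parallel φ₀ = 20.7°, the equirectangular projection gives x = Rλ cos φ₀, y = Rφ, so h = 1 and k = cos 20.7° / cos φ.
Areal scale at 72°: h·k = 1.000 × 3.027 = 3.027.
Areal scale at 17.6°: h·k = 1.000 × 0.9814 = 0.9814.
Ratio = 3.027/0.9814 ≈ 3.08.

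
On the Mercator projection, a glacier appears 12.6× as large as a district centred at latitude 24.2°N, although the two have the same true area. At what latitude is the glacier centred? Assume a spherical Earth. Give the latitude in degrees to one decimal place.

On Mercator, (apparent₁)/(apparent₂) = sec²φ₁ / sec²φ₂ when true areas are equal.
cos²φ₂ / cos²φ₁ = 12.6  ⇒  cos φ₁ = cos 24.2° / √12.6 = 0.9121/3.550 = 0.2570.
φ₁ = arccos(0.2570) ≈ 75.1°.

75.1°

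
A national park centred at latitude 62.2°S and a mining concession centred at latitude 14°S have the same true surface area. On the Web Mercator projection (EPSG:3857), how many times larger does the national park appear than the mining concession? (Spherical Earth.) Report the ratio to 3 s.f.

4.33

Mercator areal scale is sec²φ.
At 62.2°: sec²(62.2°) = 1/0.4664² = 4.597.
At 14°: sec²(14°) = 1/0.9703² = 1.062.
Ratio = 4.597/1.062 = cos²(14°)/cos²(62.2°) ≈ 4.33.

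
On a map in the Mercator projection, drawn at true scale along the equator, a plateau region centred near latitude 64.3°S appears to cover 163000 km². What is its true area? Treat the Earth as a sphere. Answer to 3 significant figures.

Mercator is conformal, so the point scale is isotropic: h = k = sec φ = 1/cos φ.
Areal scale = k² = sec²φ = 1/cos²(64.3°) = 1/0.4337² = 5.317.
True area = apparent / (areal scale) = 163000 / 5.317 ≈ 30700 km².

30700 km²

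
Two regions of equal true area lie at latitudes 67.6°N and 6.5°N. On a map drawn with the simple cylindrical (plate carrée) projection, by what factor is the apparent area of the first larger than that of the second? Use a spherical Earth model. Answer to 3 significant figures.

2.61

For the equirectangular projection with φ₀ = 0 (plate carrée), h = 1 along meridians and k = sec φ along parallels.
Areal scale at 67.6°: h·k = 1.000 × 2.624 = 2.624.
Areal scale at 6.5°: h·k = 1.000 × 1.006 = 1.006.
Ratio = 2.624/1.006 ≈ 2.61.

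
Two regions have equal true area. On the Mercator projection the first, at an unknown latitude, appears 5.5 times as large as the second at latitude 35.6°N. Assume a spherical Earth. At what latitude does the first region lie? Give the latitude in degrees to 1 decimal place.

For equal true areas on Mercator, apparent areas scale as sec²φ, so the ratio is cos²φ₂ / cos²φ₁.
cos²φ₂ / cos²φ₁ = 5.5  ⇒  cos φ₁ = cos 35.6° / √5.5 = 0.8131/2.345 = 0.3467.
φ₁ = arccos(0.3467) ≈ 69.7°.

69.7°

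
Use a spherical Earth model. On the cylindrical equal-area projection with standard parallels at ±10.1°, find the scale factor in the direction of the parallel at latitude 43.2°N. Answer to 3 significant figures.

1.35

For cylindrical equal-area with standard parallel φ₀, h = cos φ / cos φ₀ and k = cos φ₀ / cos φ, so h·k = 1.
k = cos 10.1° / cos 43.2° = 0.9845/0.7290 = 1.351.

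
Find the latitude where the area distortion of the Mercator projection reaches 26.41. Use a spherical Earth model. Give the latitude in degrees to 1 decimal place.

Mercator areal scale is sec²φ.
sec²φ = 26.41  ⇒  cos²φ = 0.03786  ⇒  cos φ = 0.1946.
φ = arccos(0.1946) ≈ 78.8°.

78.8°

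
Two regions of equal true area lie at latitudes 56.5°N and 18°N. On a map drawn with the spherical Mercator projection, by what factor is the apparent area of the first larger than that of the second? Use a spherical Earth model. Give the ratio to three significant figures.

On Mercator, area is exaggerated by sec²φ = 1/cos²φ.
At 56.5°: sec²(56.5°) = 1/0.5519² = 3.283.
At 18°: sec²(18°) = 1/0.9511² = 1.106.
Ratio = 3.283/1.106 = cos²(18°)/cos²(56.5°) ≈ 2.97.

2.97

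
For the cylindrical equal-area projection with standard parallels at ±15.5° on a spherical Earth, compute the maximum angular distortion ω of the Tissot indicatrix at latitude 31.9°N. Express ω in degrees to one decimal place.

A cylindrical equal-area projection with standard parallel φ₀ has meridian scale h = cos φ / cos φ₀ and parallel scale k = cos φ₀ / cos φ (so areas are preserved, h·k = 1).
At 31.9°: h = 0.8810, k = 1.135; principal scales a = 1.135, b = 0.8810.
sin(ω/2) = (a − b)/(a + b) = 0.2540/2.016 = 0.1260, so ω = 2 arcsin(0.1260) ≈ 14.5°.

14.5°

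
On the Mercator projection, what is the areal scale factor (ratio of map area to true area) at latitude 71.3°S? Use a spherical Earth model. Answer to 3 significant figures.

9.73

Mercator is conformal, so the point scale is isotropic: h = k = sec φ = 1/cos φ.
Areal scale = k² = sec²φ = 1/cos²(71.3°) = 1/0.3206² = 9.728.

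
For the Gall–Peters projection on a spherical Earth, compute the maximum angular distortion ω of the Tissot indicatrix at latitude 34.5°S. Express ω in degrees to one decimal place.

The Gall–Peters projection is cylindrical equal-area with φ₀ = 45°. For cylindrical equal-area with standard parallel φ₀, h = cos φ / cos φ₀ and k = cos φ₀ / cos φ, so h·k = 1.
At 34.5°: h = 1.165, k = 0.8580; principal scales a = 1.165, b = 0.8580.
sin(ω/2) = (a − b)/(a + b) = 0.3075/2.023 = 0.1520, so ω = 2 arcsin(0.1520) ≈ 17.5°.

17.5°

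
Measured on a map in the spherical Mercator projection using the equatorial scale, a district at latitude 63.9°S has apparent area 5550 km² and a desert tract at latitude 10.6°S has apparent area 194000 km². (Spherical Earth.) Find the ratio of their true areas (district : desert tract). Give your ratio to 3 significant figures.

0.00573

Since Mercator area scale is 1/cos²φ, the true area equals the apparent area multiplied by cos²φ.
True area of district: 5550 × cos²(63.9°) = 5550 × 0.1935 = 1074 km².
True area of desert tract: 194000 × cos²(10.6°) = 194000 × 0.9662 = 187400 km².
Ratio = 1074 / 187400 ≈ 0.00573.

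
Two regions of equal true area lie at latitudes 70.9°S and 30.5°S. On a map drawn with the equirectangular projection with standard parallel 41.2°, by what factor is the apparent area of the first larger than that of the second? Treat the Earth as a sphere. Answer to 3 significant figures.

2.63

The equidistant cylindrical projection with φ₀ = 41.2° has h = 1 (meridians true) and k = cos φ₀ / cos φ along parallels.
Areal scale at 70.9°: h·k = 1.000 × 2.299 = 2.299.
Areal scale at 30.5°: h·k = 1.000 × 0.8732 = 0.8732.
Ratio = 2.299/0.8732 ≈ 2.63.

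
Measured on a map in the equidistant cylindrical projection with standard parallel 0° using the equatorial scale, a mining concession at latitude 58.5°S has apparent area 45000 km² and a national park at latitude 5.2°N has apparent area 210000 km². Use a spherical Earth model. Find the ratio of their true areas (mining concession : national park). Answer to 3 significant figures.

0.112

On the plate carrée, areal scale = h·k = 1 × sec φ, so true area = apparent × cos φ.
True area of mining concession: 45000 × cos(58.5°) = 45000 × 0.5225 = 23510 km².
True area of national park: 210000 × cos(5.2°) = 210000 × 0.9959 = 209100 km².
Ratio = 23510 / 209100 ≈ 0.112.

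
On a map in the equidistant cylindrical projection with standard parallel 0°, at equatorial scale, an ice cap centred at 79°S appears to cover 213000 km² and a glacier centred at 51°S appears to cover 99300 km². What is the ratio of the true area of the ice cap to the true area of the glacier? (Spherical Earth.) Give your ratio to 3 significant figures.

On the plate carrée, areal scale = h·k = 1 × sec φ, so true area = apparent × cos φ.
True area of ice cap: 213000 × cos(79°) = 213000 × 0.1908 = 40640 km².
True area of glacier: 99300 × cos(51°) = 99300 × 0.6293 = 62490 km².
Ratio = 40640 / 62490 ≈ 0.650.

0.650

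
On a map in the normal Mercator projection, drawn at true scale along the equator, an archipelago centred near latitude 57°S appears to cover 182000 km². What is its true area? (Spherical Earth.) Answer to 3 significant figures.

54000 km²

For Mercator, h = k = sec φ (a conformal cylindrical projection has a single point scale, 1/cos φ).
Areal scale = k² = sec²φ = 1/cos²(57°) = 1/0.5446² = 3.371.
True area = apparent / (areal scale) = 182000 / 3.371 ≈ 54000 km².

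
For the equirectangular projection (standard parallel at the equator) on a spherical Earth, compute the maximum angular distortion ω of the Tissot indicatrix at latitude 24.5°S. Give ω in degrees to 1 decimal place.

5.4°

Plate carrée maps x = Rλ, y = Rφ. The meridian scale is h = 1 and the parallel scale is k = 1/cos φ = sec φ.
At 24.5°: h = 1.000, k = 1.099; principal scales a = 1.099, b = 1.000.
sin(ω/2) = (a − b)/(a + b) = 0.09895/2.099 = 0.04714, so ω = 2 arcsin(0.04714) ≈ 5.4°.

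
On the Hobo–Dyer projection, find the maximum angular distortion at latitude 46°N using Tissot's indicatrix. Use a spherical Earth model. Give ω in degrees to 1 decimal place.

The Hobo–Dyer projection is cylindrical equal-area with φ₀ = 37.5°. For cylindrical equal-area with standard parallel φ₀, h = cos φ / cos φ₀ and k = cos φ₀ / cos φ, so h·k = 1.
At 46°: h = 0.8756, k = 1.142; principal scales a = 1.142, b = 0.8756.
sin(ω/2) = (a − b)/(a + b) = 0.2665/2.018 = 0.1321, so ω = 2 arcsin(0.1321) ≈ 15.2°.

15.2°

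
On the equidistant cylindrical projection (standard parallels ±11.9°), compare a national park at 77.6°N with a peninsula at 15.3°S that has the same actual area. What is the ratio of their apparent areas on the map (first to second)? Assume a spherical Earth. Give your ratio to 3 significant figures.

4.49

In the equirectangular projection with standard parallel φ₀ = 11.9° (x = Rλ cos φ₀, y = Rφ), meridians are true-scale (h = 1) and the parallel scale is k = cos φ₀ / cos φ.
Areal scale at 77.6°: h·k = 1.000 × 4.557 = 4.557.
Areal scale at 15.3°: h·k = 1.000 × 1.014 = 1.014.
Ratio = 4.557/1.014 ≈ 4.49.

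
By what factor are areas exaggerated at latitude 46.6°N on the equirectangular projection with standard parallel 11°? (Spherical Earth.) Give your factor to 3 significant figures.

The equidistant cylindrical projection with φ₀ = 11° has h = 1 (meridians true) and k = cos φ₀ / cos φ along parallels.
Areal scale = h·k = 1 × cos φ₀ / cos φ; at 46.6°, h = 1.000, k = 1.429, so h·k = 1.429.

1.43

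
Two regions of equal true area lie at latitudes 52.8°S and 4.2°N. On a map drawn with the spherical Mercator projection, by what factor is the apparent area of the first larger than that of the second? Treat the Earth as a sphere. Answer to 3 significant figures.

2.72

Mercator is conformal with k = sec φ, so areal scale = k² = sec²φ.
At 52.8°: sec²(52.8°) = 1/0.6046² = 2.736.
At 4.2°: sec²(4.2°) = 1/0.9973² = 1.005.
Ratio = 2.736/1.005 = cos²(4.2°)/cos²(52.8°) ≈ 2.72.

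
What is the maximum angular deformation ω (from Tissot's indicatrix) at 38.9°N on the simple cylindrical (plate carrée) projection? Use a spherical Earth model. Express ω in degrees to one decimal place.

14.3°

Plate carrée maps x = Rλ, y = Rφ. The meridian scale is h = 1 and the parallel scale is k = 1/cos φ = sec φ.
At 38.9°: h = 1.000, k = 1.285; principal scales a = 1.285, b = 1.000.
sin(ω/2) = (a − b)/(a + b) = 0.2849/2.285 = 0.1247, so ω = 2 arcsin(0.1247) ≈ 14.3°.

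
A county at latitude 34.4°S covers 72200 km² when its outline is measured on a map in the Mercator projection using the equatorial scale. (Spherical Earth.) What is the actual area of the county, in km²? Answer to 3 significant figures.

For Mercator, h = k = sec φ (a conformal cylindrical projection has a single point scale, 1/cos φ).
Areal scale = k² = sec²φ = 1/cos²(34.4°) = 1/0.8251² = 1.469.
True area = apparent / (areal scale) = 72200 / 1.469 ≈ 49200 km².

49200 km²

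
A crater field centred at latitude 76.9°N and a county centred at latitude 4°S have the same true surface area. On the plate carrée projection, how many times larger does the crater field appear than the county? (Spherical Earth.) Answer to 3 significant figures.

4.40

In the plate carrée (x = Rλ, y = Rφ), meridians are true-scale (h = 1) and parallels are stretched by k = sec φ.
Areal scale at 76.9°: h·k = 1.000 × 4.412 = 4.412.
Areal scale at 4°: h·k = 1.000 × 1.002 = 1.002.
Ratio = 4.412/1.002 ≈ 4.40.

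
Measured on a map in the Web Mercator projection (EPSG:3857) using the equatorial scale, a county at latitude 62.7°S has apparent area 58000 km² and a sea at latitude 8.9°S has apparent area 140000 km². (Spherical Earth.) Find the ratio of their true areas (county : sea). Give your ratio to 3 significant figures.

0.0893

On Mercator the areal scale is sec²φ, so true area = apparent × cos²φ.
True area of county: 58000 × cos²(62.7°) = 58000 × 0.2104 = 12200 km².
True area of sea: 140000 × cos²(8.9°) = 140000 × 0.9761 = 136600 km².
Ratio = 12200 / 136600 ≈ 0.0893.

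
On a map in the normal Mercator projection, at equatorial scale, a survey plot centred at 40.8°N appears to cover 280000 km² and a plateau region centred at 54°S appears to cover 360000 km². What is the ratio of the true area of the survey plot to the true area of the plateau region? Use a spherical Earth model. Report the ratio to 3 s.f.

Since Mercator area scale is 1/cos²φ, the true area equals the apparent area multiplied by cos²φ.
True area of survey plot: 280000 × cos²(40.8°) = 280000 × 0.5730 = 160500 km².
True area of plateau region: 360000 × cos²(54°) = 360000 × 0.3455 = 124400 km².
Ratio = 160500 / 124400 ≈ 1.29.

1.29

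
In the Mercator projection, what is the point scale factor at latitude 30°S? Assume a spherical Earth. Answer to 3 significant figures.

The Mercator projection is conformal; its linear scale factor is the same in every direction and equals sec φ = 1/cos φ.
k = 1/cos 30° = 1/0.8660 = 1.155.

1.15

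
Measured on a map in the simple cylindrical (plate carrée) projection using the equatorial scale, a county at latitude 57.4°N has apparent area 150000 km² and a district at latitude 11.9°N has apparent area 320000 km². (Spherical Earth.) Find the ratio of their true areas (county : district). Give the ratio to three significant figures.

Plate carrée has h = 1 and k = sec φ, giving areal scale sec φ; true area = (apparent area) · cos φ.
True area of county: 150000 × cos(57.4°) = 150000 × 0.5388 = 80820 km².
True area of district: 320000 × cos(11.9°) = 320000 × 0.9785 = 313100 km².
Ratio = 80820 / 313100 ≈ 0.258.

0.258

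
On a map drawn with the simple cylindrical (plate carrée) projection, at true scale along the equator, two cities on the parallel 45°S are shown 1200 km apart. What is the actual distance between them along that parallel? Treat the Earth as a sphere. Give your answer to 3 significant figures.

849 km

In the plate carrée (x = Rλ, y = Rφ), meridians are true-scale (h = 1) and parallels are stretched by k = sec φ.
Along the parallel at 45°, map distances are exaggerated by k = sec 45° = 1.414.
True distance = 1200 / 1.414 = 1200 × cos 45° ≈ 849 km.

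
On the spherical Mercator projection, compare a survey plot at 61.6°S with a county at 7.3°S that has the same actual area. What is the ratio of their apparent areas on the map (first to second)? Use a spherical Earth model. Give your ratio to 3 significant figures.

Mercator areal scale is sec²φ.
At 61.6°: sec²(61.6°) = 1/0.4756² = 4.421.
At 7.3°: sec²(7.3°) = 1/0.9919² = 1.016.
Ratio = 4.421/1.016 = cos²(7.3°)/cos²(61.6°) ≈ 4.35.

4.35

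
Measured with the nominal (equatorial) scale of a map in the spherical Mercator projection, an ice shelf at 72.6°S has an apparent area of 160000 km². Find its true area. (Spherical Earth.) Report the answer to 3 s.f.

14300 km²

Mercator is conformal, so the point scale is isotropic: h = k = sec φ = 1/cos φ.
Areal scale = k² = sec²φ = 1/cos²(72.6°) = 1/0.2990² = 11.18.
True area = apparent / (areal scale) = 160000 / 11.18 ≈ 14300 km².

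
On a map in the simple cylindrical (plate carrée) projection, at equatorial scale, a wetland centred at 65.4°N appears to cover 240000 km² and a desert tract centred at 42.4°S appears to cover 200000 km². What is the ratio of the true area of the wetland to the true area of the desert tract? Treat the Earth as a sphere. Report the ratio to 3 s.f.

Plate carrée has h = 1 and k = sec φ, giving areal scale sec φ; true area = (apparent area) · cos φ.
True area of wetland: 240000 × cos(65.4°) = 240000 × 0.4163 = 99910 km².
True area of desert tract: 200000 × cos(42.4°) = 200000 × 0.7385 = 147700 km².
Ratio = 99910 / 147700 ≈ 0.676.

0.676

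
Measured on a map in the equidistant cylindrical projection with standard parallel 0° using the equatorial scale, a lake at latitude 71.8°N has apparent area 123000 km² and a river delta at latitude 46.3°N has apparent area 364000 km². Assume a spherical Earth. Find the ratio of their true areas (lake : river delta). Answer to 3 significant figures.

On the plate carrée, areal scale = h·k = 1 × sec φ, so true area = apparent × cos φ.
True area of lake: 123000 × cos(71.8°) = 123000 × 0.3123 = 38420 km².
True area of river delta: 364000 × cos(46.3°) = 364000 × 0.6909 = 251500 km².
Ratio = 38420 / 251500 ≈ 0.153.

0.153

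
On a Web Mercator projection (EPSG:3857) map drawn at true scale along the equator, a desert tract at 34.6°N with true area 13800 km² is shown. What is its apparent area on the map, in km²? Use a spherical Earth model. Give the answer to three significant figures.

20400 km²

The Mercator projection is conformal; its linear scale factor is the same in every direction and equals sec φ = 1/cos φ.
Areal scale = k² = sec²φ = 1/cos²(34.6°) = 1/0.8231² = 1.476.
Apparent area = 13800 × 1.476 ≈ 20400 km².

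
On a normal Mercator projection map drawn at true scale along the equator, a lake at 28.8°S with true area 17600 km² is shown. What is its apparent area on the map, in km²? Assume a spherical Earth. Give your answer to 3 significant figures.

Mercator is conformal, so the point scale is isotropic: h = k = sec φ = 1/cos φ.
Areal scale = k² = sec²φ = 1/cos²(28.8°) = 1/0.8763² = 1.302.
Apparent area = 17600 × 1.302 ≈ 22900 km².

22900 km²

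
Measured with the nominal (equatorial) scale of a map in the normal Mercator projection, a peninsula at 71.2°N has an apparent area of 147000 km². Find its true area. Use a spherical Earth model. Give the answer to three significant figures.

15300 km²

Mercator is conformal, so the point scale is isotropic: h = k = sec φ = 1/cos φ.
Areal scale = k² = sec²φ = 1/cos²(71.2°) = 1/0.3223² = 9.629.
True area = apparent / (areal scale) = 147000 / 9.629 ≈ 15300 km².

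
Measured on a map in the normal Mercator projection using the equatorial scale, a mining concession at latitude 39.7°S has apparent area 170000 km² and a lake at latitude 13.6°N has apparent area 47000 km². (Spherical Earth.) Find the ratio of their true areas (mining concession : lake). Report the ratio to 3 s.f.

2.27

Mercator's areal exaggeration is sec²φ; hence true area = (apparent area) · cos²φ.
True area of mining concession: 170000 × cos²(39.7°) = 170000 × 0.5920 = 100600 km².
True area of lake: 47000 × cos²(13.6°) = 47000 × 0.9447 = 44400 km².
Ratio = 100600 / 44400 ≈ 2.27.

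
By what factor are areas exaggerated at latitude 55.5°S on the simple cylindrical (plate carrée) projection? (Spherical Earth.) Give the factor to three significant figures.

1.77

Plate carrée maps x = Rλ, y = Rφ. The meridian scale is h = 1 and the parallel scale is k = 1/cos φ = sec φ.
Areal scale = h·k = 1 × sec φ; at 55.5°, h = 1.000, k = 1.766, so h·k = 1.766.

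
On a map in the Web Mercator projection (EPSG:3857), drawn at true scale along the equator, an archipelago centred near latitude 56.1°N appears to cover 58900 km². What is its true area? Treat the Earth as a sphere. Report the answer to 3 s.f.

18300 km²

For Mercator, h = k = sec φ (a conformal cylindrical projection has a single point scale, 1/cos φ).
Areal scale = k² = sec²φ = 1/cos²(56.1°) = 1/0.5577² = 3.215.
True area = apparent / (areal scale) = 58900 / 3.215 ≈ 18300 km².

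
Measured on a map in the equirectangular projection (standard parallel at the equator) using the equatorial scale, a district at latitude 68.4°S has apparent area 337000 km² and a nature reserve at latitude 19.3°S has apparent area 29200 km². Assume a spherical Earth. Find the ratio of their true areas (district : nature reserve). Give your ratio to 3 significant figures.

On the plate carrée, areal scale = h·k = 1 × sec φ, so true area = apparent × cos φ.
True area of district: 337000 × cos(68.4°) = 337000 × 0.3681 = 124100 km².
True area of nature reserve: 29200 × cos(19.3°) = 29200 × 0.9438 = 27560 km².
Ratio = 124100 / 27560 ≈ 4.50.

4.50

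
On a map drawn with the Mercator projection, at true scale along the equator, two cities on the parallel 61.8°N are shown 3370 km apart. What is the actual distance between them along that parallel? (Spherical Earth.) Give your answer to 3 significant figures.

For Mercator, h = k = sec φ (a conformal cylindrical projection has a single point scale, 1/cos φ).
Along the parallel at 61.8°, map distances are exaggerated by k = sec 61.8° = 2.116.
True distance = 3370 / 2.116 = 3370 × cos 61.8° ≈ 1590 km.

1590 km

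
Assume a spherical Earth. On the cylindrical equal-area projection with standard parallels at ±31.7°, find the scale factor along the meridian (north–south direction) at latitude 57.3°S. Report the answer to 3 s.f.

A cylindrical equal-area projection with standard parallel φ₀ has meridian scale h = cos φ / cos φ₀ and parallel scale k = cos φ₀ / cos φ (so areas are preserved, h·k = 1).
h = cos 57.3° / cos 31.7° = 0.5402/0.8508 = 0.6350.

0.635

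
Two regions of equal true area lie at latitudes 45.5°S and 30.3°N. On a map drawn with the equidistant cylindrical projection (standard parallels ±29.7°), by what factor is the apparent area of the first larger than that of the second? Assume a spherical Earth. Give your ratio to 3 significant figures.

1.23

The equidistant cylindrical projection with φ₀ = 29.7° has h = 1 (meridians true) and k = cos φ₀ / cos φ along parallels.
Areal scale at 45.5°: h·k = 1.000 × 1.239 = 1.239.
Areal scale at 30.3°: h·k = 1.000 × 1.006 = 1.006.
Ratio = 1.239/1.006 ≈ 1.23.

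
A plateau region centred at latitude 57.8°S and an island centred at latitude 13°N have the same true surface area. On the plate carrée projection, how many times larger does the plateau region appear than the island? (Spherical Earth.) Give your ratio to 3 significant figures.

For the equirectangular projection with φ₀ = 0 (plate carrée), h = 1 along meridians and k = sec φ along parallels.
Areal scale at 57.8°: h·k = 1.000 × 1.877 = 1.877.
Areal scale at 13°: h·k = 1.000 × 1.026 = 1.026.
Ratio = 1.877/1.026 ≈ 1.83.

1.83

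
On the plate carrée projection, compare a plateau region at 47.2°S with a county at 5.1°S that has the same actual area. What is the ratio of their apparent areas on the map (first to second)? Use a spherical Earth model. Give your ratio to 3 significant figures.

1.47

Plate carrée maps x = Rλ, y = Rφ. The meridian scale is h = 1 and the parallel scale is k = 1/cos φ = sec φ.
Areal scale at 47.2°: h·k = 1.000 × 1.472 = 1.472.
Areal scale at 5.1°: h·k = 1.000 × 1.004 = 1.004.
Ratio = 1.472/1.004 ≈ 1.47.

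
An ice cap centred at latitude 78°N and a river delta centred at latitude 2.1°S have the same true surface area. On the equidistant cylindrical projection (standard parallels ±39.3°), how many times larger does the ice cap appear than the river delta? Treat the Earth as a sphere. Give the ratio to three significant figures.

In the equirectangular projection with standard parallel φ₀ = 39.3° (x = Rλ cos φ₀, y = Rφ), meridians are true-scale (h = 1) and the parallel scale is k = cos φ₀ / cos φ.
Areal scale at 78°: h·k = 1.000 × 3.722 = 3.722.
Areal scale at 2.1°: h·k = 1.000 × 0.7744 = 0.7744.
Ratio = 3.722/0.7744 ≈ 4.81.

4.81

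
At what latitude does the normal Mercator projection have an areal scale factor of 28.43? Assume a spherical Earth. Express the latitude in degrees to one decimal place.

79.2°

Mercator areal scale is sec²φ.
sec²φ = 28.43  ⇒  cos²φ = 0.03517  ⇒  cos φ = 0.1875.
φ = arccos(0.1875) ≈ 79.2°.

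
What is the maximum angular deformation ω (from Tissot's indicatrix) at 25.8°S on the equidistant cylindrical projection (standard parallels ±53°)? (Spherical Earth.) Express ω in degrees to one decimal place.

In the equirectangular projection with standard parallel φ₀ = 53° (x = Rλ cos φ₀, y = Rφ), meridians are true-scale (h = 1) and the parallel scale is k = cos φ₀ / cos φ.
At 25.8°: h = 1.000, k = 0.6684; principal scales a = 1.000, b = 0.6684.
sin(ω/2) = (a − b)/(a + b) = 0.3316/1.668 = 0.1987, so ω = 2 arcsin(0.1987) ≈ 22.9°.

22.9°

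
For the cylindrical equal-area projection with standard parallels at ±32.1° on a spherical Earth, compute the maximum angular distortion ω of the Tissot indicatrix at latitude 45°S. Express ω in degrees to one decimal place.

20.6°

For cylindrical equal-area with standard parallel φ₀, h = cos φ / cos φ₀ and k = cos φ₀ / cos φ, so h·k = 1.
At 45°: h = 0.8347, k = 1.198; principal scales a = 1.198, b = 0.8347.
sin(ω/2) = (a − b)/(a + b) = 0.3633/2.033 = 0.1787, so ω = 2 arcsin(0.1787) ≈ 20.6°.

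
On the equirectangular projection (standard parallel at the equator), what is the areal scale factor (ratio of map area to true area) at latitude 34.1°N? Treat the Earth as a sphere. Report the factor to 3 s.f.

1.21

Plate carrée maps x = Rλ, y = Rφ. The meridian scale is h = 1 and the parallel scale is k = 1/cos φ = sec φ.
Areal scale = h·k = 1 × sec φ; at 34.1°, h = 1.000, k = 1.208, so h·k = 1.208.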